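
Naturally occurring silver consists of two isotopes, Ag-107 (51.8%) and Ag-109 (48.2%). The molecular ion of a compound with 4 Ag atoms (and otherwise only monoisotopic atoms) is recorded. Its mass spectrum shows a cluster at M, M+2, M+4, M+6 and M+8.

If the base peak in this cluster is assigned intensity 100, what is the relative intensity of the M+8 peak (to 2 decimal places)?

Term probabilities: M 0.0720, M+2 0.2680, M+4 0.3740, M+6 0.2320, M+8 0.0540. Base peak = M+4.
P(M+4) = C(4,2) × 0.518^2 × 0.482^2 = 6 × 0.268324 × 0.232324 = 0.374029 (base)
P(M+8) = C(4,4) × 0.518^0 × 0.482^4 = 1 × 1.0000 × 0.05397444 = 0.053974
Relative intensity = 0.053974 / 0.374029 × 100 = 14.43

14.43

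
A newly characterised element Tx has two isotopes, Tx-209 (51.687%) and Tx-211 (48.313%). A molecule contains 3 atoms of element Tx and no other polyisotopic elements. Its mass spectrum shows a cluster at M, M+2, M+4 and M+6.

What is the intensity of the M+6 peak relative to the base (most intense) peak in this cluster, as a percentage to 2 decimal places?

Term probabilities: M 0.1381, M+2 0.3872, M+4 0.3619, M+6 0.1128. Base peak = M+2.
P(M+2) = C(3,1) × 0.51687^2 × 0.48313^1 = 3 × 0.2671546 × 0.48313 = 0.387211 (base)
P(M+6) = C(3,3) × 0.51687^0 × 0.48313^3 = 1 × 1.0000 × 0.11276959 = 0.112770
Relative intensity = 0.112770 / 0.387211 × 100 = 29.12

29.12%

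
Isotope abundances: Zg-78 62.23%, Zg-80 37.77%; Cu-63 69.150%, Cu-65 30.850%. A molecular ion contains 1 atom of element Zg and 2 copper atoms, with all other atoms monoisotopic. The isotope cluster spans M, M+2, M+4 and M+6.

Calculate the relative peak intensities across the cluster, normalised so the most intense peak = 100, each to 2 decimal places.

Element Zg pattern (n=1): 0.6223 : 0.3777
Copper pattern (n=2): 0.47817225 : 0.4266555 : 0.09517225
Convolve the two distributions (both contribute in 2-u steps):
  M: 0.6223×0.47817225 = 0.297567
  M+2: 0.6223×0.4266555 + 0.3777×0.47817225 = 0.446113
  M+4: 0.6223×0.09517225 + 0.3777×0.4266555 = 0.220373
  M+6: 0.3777×0.09517225 = 0.035947
Scale to base peak (0.446113) = 100: 66.70 : 100.00 : 49.40 : 8.06

66.70 : 100.00 : 49.40 : 8.06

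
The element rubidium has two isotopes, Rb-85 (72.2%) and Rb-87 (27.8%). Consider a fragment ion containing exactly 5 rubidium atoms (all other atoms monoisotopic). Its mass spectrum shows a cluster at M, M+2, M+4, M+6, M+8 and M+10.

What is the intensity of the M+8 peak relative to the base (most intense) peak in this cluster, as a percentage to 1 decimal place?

5.7%

Binomial terms of (0.722 + 0.278)^5: M 0.1962, M+2 0.3777, M+4 0.2909, M+6 0.1120, M+8 0.0216, M+10 0.0017 → M+2 is the base peak.
P(M+2) = C(5,1) × 0.722^4 × 0.278^1 = 5 × 0.27173701 × 0.2780 = 0.377714 (base)
P(M+8) = C(5,4) × 0.722^1 × 0.278^4 = 5 × 0.7220 × 0.00597282 = 0.021562
Relative intensity = 0.021562 / 0.377714 × 100 = 5.7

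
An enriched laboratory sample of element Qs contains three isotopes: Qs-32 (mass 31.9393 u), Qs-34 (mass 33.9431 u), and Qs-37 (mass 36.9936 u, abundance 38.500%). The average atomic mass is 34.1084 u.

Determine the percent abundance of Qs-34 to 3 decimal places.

The remaining 61.500% is split between Qs-32 (fraction x) and Qs-34 (fraction 0.61500 − x).
Substituting: 31.9393x + 33.9431(0.61500 − x) = 19.865864
(31.9393 − 33.9431)x = -1.0091425  ⇒  x = 0.50361, y = 0.11139
Qs-32: 50.361%, Qs-34: 11.139%.

11.139%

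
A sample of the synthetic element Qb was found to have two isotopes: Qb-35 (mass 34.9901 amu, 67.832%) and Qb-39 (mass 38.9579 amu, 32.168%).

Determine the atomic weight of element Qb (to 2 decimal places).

36.27 amu

Ar = Σ fᵢ·mᵢ = 0.67832 × 34.9901 + 0.32168 × 38.9579
= 23.73448 + 12.53198 = 36.26646 amu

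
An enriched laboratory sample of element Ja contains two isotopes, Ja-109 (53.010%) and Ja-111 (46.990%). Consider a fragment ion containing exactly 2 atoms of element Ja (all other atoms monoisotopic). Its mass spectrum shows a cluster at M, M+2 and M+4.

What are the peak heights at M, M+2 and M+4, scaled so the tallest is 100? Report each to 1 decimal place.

Each Ja atom is independently Ja-109 (p = 0.53010) or Ja-111 (q = 0.46990); the cluster is the binomial expansion (p + q)^2.
P(M) = 0.53010^2 = 0.281006
P(M+2) = 2 × 0.53010^1 × 0.46990^1 = 0.498188
P(M+4) = 0.46990^2 = 0.220806
The M+2 peak is largest (0.498188); scaling to 100 gives 56.4 : 100.0 : 44.3.

56.4 : 100.0 : 44.3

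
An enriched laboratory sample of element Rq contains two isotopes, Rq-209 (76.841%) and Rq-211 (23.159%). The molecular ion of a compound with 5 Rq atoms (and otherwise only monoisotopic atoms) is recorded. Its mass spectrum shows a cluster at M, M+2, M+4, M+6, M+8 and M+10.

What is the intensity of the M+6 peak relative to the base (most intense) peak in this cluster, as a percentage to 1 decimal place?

Term probabilities: M 0.2679, M+2 0.4037, M+4 0.2433, M+6 0.0733, M+8 0.0111, M+10 0.0007. Base peak = M+2.
P(M+2) = C(5,1) × 0.76841^4 × 0.23159^1 = 5 × 0.34863584 × 0.23159 = 0.403703 (base)
P(M+6) = C(5,3) × 0.76841^2 × 0.23159^3 = 10 × 0.59045393 × 0.01242108 = 0.073341
Relative intensity = 0.073341 / 0.403703 × 100 = 18.2

18.2%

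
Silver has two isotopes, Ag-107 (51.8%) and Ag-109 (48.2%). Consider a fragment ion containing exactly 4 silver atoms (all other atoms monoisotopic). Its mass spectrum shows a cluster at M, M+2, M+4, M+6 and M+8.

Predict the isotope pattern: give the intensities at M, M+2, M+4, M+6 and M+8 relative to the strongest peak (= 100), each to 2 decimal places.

Expanding (0.518 + 0.482)^4:
P(M) = 0.518^4 = 0.071998
P(M+2) = 4 × 0.518^3 × 0.482^1 = 0.267976
P(M+4) = 6 × 0.518^2 × 0.482^2 = 0.374029
P(M+6) = 4 × 0.518^1 × 0.482^3 = 0.232023
P(M+8) = 0.482^4 = 0.053974
The M+4 peak is largest (0.374029); scaling to 100 gives 19.25 : 71.65 : 100.00 : 62.03 : 14.43.

19.25 : 71.65 : 100.00 : 62.03 : 14.43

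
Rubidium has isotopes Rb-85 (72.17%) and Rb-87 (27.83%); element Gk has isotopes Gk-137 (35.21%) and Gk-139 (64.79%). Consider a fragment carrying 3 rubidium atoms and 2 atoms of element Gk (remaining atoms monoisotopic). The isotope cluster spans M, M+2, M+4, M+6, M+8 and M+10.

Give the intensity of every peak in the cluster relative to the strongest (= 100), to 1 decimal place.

12.4 : 59.8 : 100.0 : 69.4 : 21.3 : 2.4

Rubidium pattern (n=3): 0.37589809 : 0.43485841 : 0.16768892 : 0.02155458
Element Gk pattern (n=2): 0.12397441 : 0.45625118 : 0.41977441
Convolve the two distributions (both contribute in 2-u steps):
  M: 0.37589809×0.12397441 = 0.046602
  M+2: 0.37589809×0.45625118 + 0.43485841×0.12397441 = 0.225415
  M+4: 0.37589809×0.41977441 + 0.43485841×0.45625118 + 0.16768892×0.12397441 = 0.376986
  M+6: 0.43485841×0.41977441 + 0.16768892×0.45625118 + 0.02155458×0.12397441 = 0.261723
  M+8: 0.16768892×0.41977441 + 0.02155458×0.45625118 = 0.080226
  M+10: 0.02155458×0.41977441 = 0.009048
Scale to base peak (0.376986) = 100: 12.4 : 59.8 : 100.0 : 69.4 : 21.3 : 2.4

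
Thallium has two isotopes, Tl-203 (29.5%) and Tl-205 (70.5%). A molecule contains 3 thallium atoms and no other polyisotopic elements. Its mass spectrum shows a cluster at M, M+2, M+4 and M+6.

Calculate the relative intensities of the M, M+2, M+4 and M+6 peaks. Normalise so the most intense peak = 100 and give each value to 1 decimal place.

5.8 : 41.8 : 100.0 : 79.7

The 3 Tl atoms are independent, so intensities follow the terms of (0.295 + 0.705)^3.
P(M) = 0.295^3 = 0.025672
P(M+2) = 3 × 0.295^2 × 0.705^1 = 0.184058
P(M+4) = 3 × 0.295^1 × 0.705^2 = 0.439867
P(M+6) = 0.705^3 = 0.350403
The M+4 peak is largest (0.439867); scaling to 100 gives 5.8 : 41.8 : 100.0 : 79.7.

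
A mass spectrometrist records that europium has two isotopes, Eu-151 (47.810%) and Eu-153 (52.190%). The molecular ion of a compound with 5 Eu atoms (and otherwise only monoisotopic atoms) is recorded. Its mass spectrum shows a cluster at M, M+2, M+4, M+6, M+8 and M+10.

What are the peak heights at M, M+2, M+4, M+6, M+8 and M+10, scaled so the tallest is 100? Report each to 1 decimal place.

The 5 Eu atoms are independent, so intensities follow the terms of (0.47810 + 0.52190)^5.
P(M) = 0.47810^5 = 0.024980
P(M+2) = 5 × 0.47810^4 × 0.52190^1 = 0.136343
P(M+4) = 10 × 0.47810^3 × 0.52190^2 = 0.297667
P(M+6) = 10 × 0.47810^2 × 0.52190^3 = 0.324937
P(M+8) = 5 × 0.47810^1 × 0.52190^4 = 0.177353
P(M+10) = 0.52190^5 = 0.038720
The M+6 peak is largest (0.324937); scaling to 100 gives 7.7 : 42.0 : 91.6 : 100.0 : 54.6 : 11.9.

7.7 : 42.0 : 91.6 : 100.0 : 54.6 : 11.9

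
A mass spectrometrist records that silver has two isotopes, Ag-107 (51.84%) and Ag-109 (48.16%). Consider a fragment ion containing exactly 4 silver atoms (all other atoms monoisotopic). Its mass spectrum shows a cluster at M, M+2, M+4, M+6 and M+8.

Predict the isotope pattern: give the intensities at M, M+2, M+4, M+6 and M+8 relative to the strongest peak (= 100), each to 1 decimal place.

The 4 Ag atoms are independent, so intensities follow the terms of (0.5184 + 0.4816)^4.
P(M) = 0.5184^4 = 0.072220
P(M+2) = 4 × 0.5184^3 × 0.4816^1 = 0.268375
P(M+4) = 6 × 0.5184^2 × 0.4816^2 = 0.373985
P(M+6) = 4 × 0.5184^1 × 0.4816^3 = 0.231624
P(M+8) = 0.4816^4 = 0.053795
The M+4 peak is largest (0.373985); scaling to 100 gives 19.3 : 71.8 : 100.0 : 61.9 : 14.4.

19.3 : 71.8 : 100.0 : 61.9 : 14.4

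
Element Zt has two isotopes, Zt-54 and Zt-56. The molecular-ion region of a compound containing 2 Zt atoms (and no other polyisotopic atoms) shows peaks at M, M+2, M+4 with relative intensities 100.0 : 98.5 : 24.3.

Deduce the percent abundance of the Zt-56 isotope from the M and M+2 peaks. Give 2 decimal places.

Let p = fractional abundance of Zt-54. I(M+2)/I(M) = [C(2,1)·p^1·(1−p)] / p^2 = 2·(1−p)/p = 98.5/100.0 = 0.9850
(1−p)/p = 0.9850/2 = 0.4925  ⇒  p = 1/(1 + 0.4925) = 0.6700
Zt-54: 67.00%, Zt-56: 33.00%.

33.00%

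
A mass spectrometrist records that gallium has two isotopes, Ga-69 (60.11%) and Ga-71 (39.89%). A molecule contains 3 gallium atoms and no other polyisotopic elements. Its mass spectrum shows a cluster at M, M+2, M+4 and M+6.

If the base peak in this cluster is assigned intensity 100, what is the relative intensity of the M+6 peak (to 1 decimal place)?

Term probabilities: M 0.2172, M+2 0.4324, M+4 0.2869, M+6 0.0635. Base peak = M+2.
P(M+2) = C(3,1) × 0.6011^2 × 0.3989^1 = 3 × 0.36132121 × 0.3989 = 0.432393 (base)
P(M+6) = C(3,3) × 0.6011^0 × 0.3989^3 = 1 × 1.0000 × 0.06347345 = 0.063473
Relative intensity = 0.063473 / 0.432393 × 100 = 14.7

14.7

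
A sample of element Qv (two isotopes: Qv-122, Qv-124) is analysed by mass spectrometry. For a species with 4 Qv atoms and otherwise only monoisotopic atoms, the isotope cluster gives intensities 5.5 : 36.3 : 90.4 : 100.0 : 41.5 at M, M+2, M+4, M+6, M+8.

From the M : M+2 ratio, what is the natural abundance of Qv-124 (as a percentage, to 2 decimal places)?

If p is the fraction of Qv that is Qv-122, then I(M+2)/I(M) = [C(4,1)·p^3·(1−p)] / p^4 = 4·(1−p)/p = 36.3/5.5 = 6.6000
(1−p)/p = 6.6000/4 = 1.6500  ⇒  p = 1/(1 + 1.6500) = 0.3774
Qv-122: 37.74%, Qv-124: 62.26%.

62.26%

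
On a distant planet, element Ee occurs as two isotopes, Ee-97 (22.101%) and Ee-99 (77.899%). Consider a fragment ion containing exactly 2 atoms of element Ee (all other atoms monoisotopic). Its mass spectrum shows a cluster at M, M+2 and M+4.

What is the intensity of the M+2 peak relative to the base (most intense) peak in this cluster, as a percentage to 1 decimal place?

(0.22101 + 0.77899)^2 gives M 0.0488, M+2 0.3443, M+4 0.6068; the largest is M+4.
P(M+4) = C(2,2) × 0.22101^0 × 0.77899^2 = 1 × 1.0000 × 0.60682542 = 0.606825 (base)
P(M+2) = C(2,1) × 0.22101^1 × 0.77899^1 = 2 × 0.22101 × 0.77899 = 0.344329
Relative intensity = 0.344329 / 0.606825 × 100 = 56.7

56.7%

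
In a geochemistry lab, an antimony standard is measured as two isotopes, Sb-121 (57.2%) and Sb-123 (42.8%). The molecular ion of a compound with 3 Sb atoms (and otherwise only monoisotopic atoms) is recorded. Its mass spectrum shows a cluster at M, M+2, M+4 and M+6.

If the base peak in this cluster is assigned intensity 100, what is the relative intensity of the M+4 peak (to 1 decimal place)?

(0.572 + 0.428)^3 gives M 0.1871, M+2 0.4201, M+4 0.3143, M+6 0.0784; the largest is M+2.
P(M+2) = C(3,1) × 0.572^2 × 0.428^1 = 3 × 0.327184 × 0.4280 = 0.420104 (base)
P(M+4) = C(3,2) × 0.572^1 × 0.428^2 = 3 × 0.5720 × 0.183184 = 0.314344
Relative intensity = 0.314344 / 0.420104 × 100 = 74.8

74.8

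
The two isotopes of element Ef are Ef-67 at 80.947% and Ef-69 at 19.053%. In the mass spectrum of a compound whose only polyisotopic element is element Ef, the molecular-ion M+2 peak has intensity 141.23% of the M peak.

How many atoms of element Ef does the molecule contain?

6

The M+2/M ratio from n Ef atoms is n · q/p = n · 0.19053/0.80947.
n = 1.4123 × 0.80947/0.19053 = 6.00 ≈ 6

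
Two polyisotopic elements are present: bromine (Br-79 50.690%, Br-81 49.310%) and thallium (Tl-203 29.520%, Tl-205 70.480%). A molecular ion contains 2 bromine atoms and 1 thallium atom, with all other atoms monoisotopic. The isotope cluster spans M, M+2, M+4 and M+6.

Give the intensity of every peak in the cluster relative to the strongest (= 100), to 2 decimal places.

Bromine pattern (n=2): 0.25694761 : 0.49990478 : 0.24314761
Thallium pattern (n=1): 0.2952 : 0.7048
Convolve the two distributions (both contribute in 2-u steps):
  M: 0.25694761×0.2952 = 0.075851
  M+2: 0.25694761×0.7048 + 0.49990478×0.2952 = 0.328669
  M+4: 0.49990478×0.7048 + 0.24314761×0.2952 = 0.424110
  M+6: 0.24314761×0.7048 = 0.171370
Scale to base peak (0.424110) = 100: 17.88 : 77.50 : 100.00 : 40.41

17.88 : 77.50 : 100.00 : 40.41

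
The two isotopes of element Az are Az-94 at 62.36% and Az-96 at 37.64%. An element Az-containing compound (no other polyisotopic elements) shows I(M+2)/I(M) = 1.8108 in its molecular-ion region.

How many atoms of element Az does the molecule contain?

With n Az atoms, P(M+2)/P(M) = C(n,1)·p^(n−1)q / p^n = n·q/p = n · 0.3764/0.6236.
n = 1.8108 × 0.6236/0.3764 = 3.00 ≈ 3

3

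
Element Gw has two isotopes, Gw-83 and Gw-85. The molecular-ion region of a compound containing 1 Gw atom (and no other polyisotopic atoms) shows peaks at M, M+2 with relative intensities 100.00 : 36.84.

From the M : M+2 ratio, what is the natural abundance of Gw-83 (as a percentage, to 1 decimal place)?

Write p for the Gw-83 fraction. I(M+2)/I(M) = [C(1,1)·p^0·(1−p)] / p^1 = 1·(1−p)/p = 36.84/100.00 = 0.3684
(1−p)/p = 0.3684/1 = 0.3684  ⇒  p = 1/(1 + 0.3684) = 0.7308
Gw-83: 73.1%, Gw-85: 26.9%.

73.1%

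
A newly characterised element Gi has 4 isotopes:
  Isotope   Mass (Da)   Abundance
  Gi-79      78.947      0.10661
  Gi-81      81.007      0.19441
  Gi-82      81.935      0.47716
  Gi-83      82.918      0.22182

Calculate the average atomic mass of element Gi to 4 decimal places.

81.6541 Da

Ar = Σ fᵢ·mᵢ = 0.10661 × 78.947 + 0.19441 × 81.007 + 0.47716 × 81.935 + 0.22182 × 82.918
= 8.41654 + 15.74857 + 39.09610 + 18.39287 = 81.65408 Da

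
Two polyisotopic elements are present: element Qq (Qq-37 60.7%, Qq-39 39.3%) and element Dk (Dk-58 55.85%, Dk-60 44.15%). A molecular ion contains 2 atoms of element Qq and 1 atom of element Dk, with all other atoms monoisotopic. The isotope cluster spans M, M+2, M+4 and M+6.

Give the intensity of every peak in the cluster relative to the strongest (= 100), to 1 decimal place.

48.0 : 100.0 : 69.2 : 15.9

Element Qq pattern (n=2): 0.368449 : 0.477102 : 0.154449
Element Dk pattern (n=1): 0.5585 : 0.4415
Convolve the two distributions (both contribute in 2-u steps):
  M: 0.368449×0.5585 = 0.205779
  M+2: 0.368449×0.4415 + 0.477102×0.5585 = 0.429132
  M+4: 0.477102×0.4415 + 0.154449×0.5585 = 0.296900
  M+6: 0.154449×0.4415 = 0.068189
Scale to base peak (0.429132) = 100: 48.0 : 100.0 : 69.2 : 15.9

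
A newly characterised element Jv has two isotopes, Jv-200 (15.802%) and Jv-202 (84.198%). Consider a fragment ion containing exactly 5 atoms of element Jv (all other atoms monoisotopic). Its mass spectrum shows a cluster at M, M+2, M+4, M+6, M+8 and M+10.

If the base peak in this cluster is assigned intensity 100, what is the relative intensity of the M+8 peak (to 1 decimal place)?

(0.15802 + 0.84198)^5 gives M 0.0001, M+2 0.0026, M+4 0.0280, M+6 0.1490, M+8 0.3971, M+10 0.4232; the largest is M+10.
P(M+10) = C(5,5) × 0.15802^0 × 0.84198^5 = 1 × 1.0000 × 0.42316416 = 0.423164 (base)
P(M+8) = C(5,4) × 0.15802^1 × 0.84198^4 = 5 × 0.15802 × 0.5025822 = 0.397090
Relative intensity = 0.397090 / 0.423164 × 100 = 93.8

93.8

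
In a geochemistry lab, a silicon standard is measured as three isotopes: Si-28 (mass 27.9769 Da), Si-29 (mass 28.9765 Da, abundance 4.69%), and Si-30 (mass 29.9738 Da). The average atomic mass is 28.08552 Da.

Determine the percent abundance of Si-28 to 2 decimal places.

92.22%

The remaining 95.31% is split between Si-28 (fraction x) and Si-30 (fraction 0.9531 − x).
Substituting: 27.9769x + 29.9738(0.9531 − x) = 26.72652215
(27.9769 − 29.9738)x = -1.84150663  ⇒  x = 0.92218, y = 0.03092
Si-28: 92.22%, Si-30: 3.09%.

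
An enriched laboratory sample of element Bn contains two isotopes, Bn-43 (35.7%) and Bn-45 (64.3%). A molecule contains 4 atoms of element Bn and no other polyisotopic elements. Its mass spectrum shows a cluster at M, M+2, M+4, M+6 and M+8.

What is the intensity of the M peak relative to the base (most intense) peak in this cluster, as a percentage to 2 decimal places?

Term probabilities: M 0.0162, M+2 0.1170, M+4 0.3162, M+6 0.3796, M+8 0.1709. Base peak = M+6.
P(M+6) = C(4,3) × 0.357^1 × 0.643^3 = 4 × 0.3570 × 0.26584771 = 0.379631 (base)
P(M) = C(4,0) × 0.357^4 × 0.643^0 = 1 × 0.01624325 × 1.0000 = 0.016243
Relative intensity = 0.016243 / 0.379631 × 100 = 4.28

4.28%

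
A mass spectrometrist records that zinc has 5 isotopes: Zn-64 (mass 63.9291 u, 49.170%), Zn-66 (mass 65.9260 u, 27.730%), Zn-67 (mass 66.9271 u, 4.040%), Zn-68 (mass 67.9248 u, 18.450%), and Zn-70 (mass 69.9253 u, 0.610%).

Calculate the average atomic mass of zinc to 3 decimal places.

65.378 u

The abundance-weighted mean is 0.49170 × 63.9291 + 0.27730 × 65.9260 + 0.04040 × 66.9271 + 0.18450 × 67.9248 + 0.00610 × 69.9253
= 31.43394 + 18.28128 + 2.70385 + 12.53213 + 0.42654 = 65.37774 u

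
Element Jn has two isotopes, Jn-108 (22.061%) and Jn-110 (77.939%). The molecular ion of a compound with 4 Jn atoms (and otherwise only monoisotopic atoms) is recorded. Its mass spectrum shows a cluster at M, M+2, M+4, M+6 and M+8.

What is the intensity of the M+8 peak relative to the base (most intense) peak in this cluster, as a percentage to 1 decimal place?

88.3%

(0.22061 + 0.77939)^4 gives M 0.0024, M+2 0.0335, M+4 0.1774, M+6 0.4178, M+8 0.3690; the largest is M+6.
P(M+6) = C(4,3) × 0.22061^1 × 0.77939^3 = 4 × 0.22061 × 0.4734395 = 0.417782 (base)
P(M+8) = C(4,4) × 0.22061^0 × 0.77939^4 = 1 × 1.0000 × 0.36899401 = 0.368994
Relative intensity = 0.368994 / 0.417782 × 100 = 88.3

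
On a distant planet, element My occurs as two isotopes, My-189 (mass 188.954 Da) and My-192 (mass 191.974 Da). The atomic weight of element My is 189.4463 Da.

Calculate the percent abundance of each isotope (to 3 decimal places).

My-189: 83.699%, My-192: 16.301%

Let x be the fractional abundance of My-189; then My-192 has abundance 1 − x.
188.954·x + 191.974·(1 − x) = 189.4463
(188.954 − 191.974)·x = 189.4463 − 191.974
x = -2.5277 / -3.020 = 0.83699 → 83.699% My-189, 16.301% My-192.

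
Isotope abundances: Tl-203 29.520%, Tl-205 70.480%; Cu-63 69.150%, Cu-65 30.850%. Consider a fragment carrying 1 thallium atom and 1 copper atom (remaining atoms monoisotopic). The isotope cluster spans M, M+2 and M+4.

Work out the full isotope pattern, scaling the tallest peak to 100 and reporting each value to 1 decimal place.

Thallium pattern (n=1): 0.2952 : 0.7048
Copper pattern (n=1): 0.6915 : 0.3085
Convolve the two distributions (both contribute in 2-u steps):
  M: 0.2952×0.6915 = 0.204131
  M+2: 0.2952×0.3085 + 0.7048×0.6915 = 0.578438
  M+4: 0.7048×0.3085 = 0.217431
Scale to base peak (0.578438) = 100: 35.3 : 100.0 : 37.6

35.3 : 100.0 : 37.6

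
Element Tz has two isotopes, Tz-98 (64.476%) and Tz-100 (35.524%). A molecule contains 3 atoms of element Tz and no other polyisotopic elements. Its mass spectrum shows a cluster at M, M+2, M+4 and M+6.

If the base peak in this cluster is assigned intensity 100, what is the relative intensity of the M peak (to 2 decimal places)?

(0.64476 + 0.35524)^3 gives M 0.2680, M+2 0.4430, M+4 0.2441, M+6 0.0448; the largest is M+2.
P(M+2) = C(3,1) × 0.64476^2 × 0.35524^1 = 3 × 0.41571546 × 0.35524 = 0.443036 (base)
P(M) = C(3,0) × 0.64476^3 × 0.35524^0 = 1 × 0.2680367 × 1.0000 = 0.268037
Relative intensity = 0.268037 / 0.443036 × 100 = 60.50

60.50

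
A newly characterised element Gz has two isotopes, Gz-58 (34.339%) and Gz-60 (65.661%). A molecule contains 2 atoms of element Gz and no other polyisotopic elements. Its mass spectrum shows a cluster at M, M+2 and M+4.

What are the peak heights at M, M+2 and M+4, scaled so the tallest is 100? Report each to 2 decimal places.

26.15 : 100.00 : 95.61

The 2 Gz atoms are independent, so intensities follow the terms of (0.34339 + 0.65661)^2.
P(M) = 0.34339^2 = 0.117917
P(M+2) = 2 × 0.34339^1 × 0.65661^1 = 0.450947
P(M+4) = 0.65661^2 = 0.431137
The M+2 peak is largest (0.450947); scaling to 100 gives 26.15 : 100.00 : 95.61.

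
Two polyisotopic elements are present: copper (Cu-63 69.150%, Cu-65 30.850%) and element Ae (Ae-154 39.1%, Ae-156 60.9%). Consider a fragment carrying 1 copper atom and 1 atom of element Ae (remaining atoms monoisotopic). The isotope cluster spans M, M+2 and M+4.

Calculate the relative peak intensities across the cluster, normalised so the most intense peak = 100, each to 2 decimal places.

Copper pattern (n=1): 0.6915 : 0.3085
Element Ae pattern (n=1): 0.3910 : 0.6090
Convolve the two distributions (both contribute in 2-u steps):
  M: 0.6915×0.3910 = 0.270377
  M+2: 0.6915×0.6090 + 0.3085×0.3910 = 0.541747
  M+4: 0.3085×0.6090 = 0.187877
Scale to base peak (0.541747) = 100: 49.91 : 100.00 : 34.68

49.91 : 100.00 : 34.68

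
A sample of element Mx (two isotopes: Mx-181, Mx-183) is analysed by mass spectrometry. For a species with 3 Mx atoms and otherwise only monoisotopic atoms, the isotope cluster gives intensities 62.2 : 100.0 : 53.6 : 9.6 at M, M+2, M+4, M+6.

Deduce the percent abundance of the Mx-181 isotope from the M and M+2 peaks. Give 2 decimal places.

Write p for the Mx-181 fraction. I(M+2)/I(M) = [C(3,1)·p^2·(1−p)] / p^3 = 3·(1−p)/p = 100.0/62.2 = 1.6077
(1−p)/p = 1.6077/3 = 0.5359  ⇒  p = 1/(1 + 0.5359) = 0.6511
Mx-181: 65.11%, Mx-183: 34.89%.

65.11%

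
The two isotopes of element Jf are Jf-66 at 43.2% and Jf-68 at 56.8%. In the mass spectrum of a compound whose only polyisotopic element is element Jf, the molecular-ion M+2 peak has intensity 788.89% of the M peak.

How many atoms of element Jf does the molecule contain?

For n independent Jf atoms, I(M+2)/I(M) = n · (abundance Jf-68) / (abundance Jf-66) = n · 0.568/0.432.
n = 7.8889 × 0.432/0.568 = 6.00 ≈ 6

6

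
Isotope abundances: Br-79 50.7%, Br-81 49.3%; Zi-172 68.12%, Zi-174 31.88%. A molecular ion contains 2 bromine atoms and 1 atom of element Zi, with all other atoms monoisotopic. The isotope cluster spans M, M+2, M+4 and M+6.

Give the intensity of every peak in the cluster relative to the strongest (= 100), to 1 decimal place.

41.4 : 100.0 : 76.9 : 18.3

Bromine pattern (n=2): 0.257049 : 0.499902 : 0.243049
Element Zi pattern (n=1): 0.6812 : 0.3188
Convolve the two distributions (both contribute in 2-u steps):
  M: 0.257049×0.6812 = 0.175102
  M+2: 0.257049×0.3188 + 0.499902×0.6812 = 0.422480
  M+4: 0.499902×0.3188 + 0.243049×0.6812 = 0.324934
  M+6: 0.243049×0.3188 = 0.077484
Scale to base peak (0.422480) = 100: 41.4 : 100.0 : 76.9 : 18.3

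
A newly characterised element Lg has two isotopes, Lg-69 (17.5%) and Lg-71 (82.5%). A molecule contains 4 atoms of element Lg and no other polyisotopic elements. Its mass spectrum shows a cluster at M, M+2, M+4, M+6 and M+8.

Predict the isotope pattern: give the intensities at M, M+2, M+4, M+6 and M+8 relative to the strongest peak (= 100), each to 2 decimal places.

0.20 : 3.82 : 27.00 : 84.85 : 100.00

The 4 Lg atoms are independent, so intensities follow the terms of (0.175 + 0.825)^4.
P(M) = 0.175^4 = 0.000938
P(M+2) = 4 × 0.175^3 × 0.825^1 = 0.017686
P(M+4) = 6 × 0.175^2 × 0.825^2 = 0.125065
P(M+6) = 4 × 0.175^1 × 0.825^3 = 0.393061
P(M+8) = 0.825^4 = 0.463250
The M+8 peak is largest (0.463250); scaling to 100 gives 0.20 : 3.82 : 27.00 : 84.85 : 100.00.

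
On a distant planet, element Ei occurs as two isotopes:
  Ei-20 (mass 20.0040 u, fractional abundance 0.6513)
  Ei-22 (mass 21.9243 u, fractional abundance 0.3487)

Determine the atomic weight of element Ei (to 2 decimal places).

Ar = Σ fᵢ·mᵢ = 0.6513 × 20.0040 + 0.3487 × 21.9243
= 13.02861 + 7.64500 = 20.67361 u

20.67 u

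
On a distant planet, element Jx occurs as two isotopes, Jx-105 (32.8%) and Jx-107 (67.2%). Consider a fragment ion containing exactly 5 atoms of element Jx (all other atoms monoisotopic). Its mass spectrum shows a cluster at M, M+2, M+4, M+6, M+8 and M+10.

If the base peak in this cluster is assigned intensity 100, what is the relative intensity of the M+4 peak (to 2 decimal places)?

Binomial terms of (0.328 + 0.672)^5: M 0.0038, M+2 0.0389, M+4 0.1594, M+6 0.3265, M+8 0.3344, M+10 0.1370 → M+8 is the base peak.
P(M+8) = C(5,4) × 0.328^1 × 0.672^4 = 5 × 0.3280 × 0.20392811 = 0.334442 (base)
P(M+4) = C(5,2) × 0.328^3 × 0.672^2 = 10 × 0.03528755 × 0.451584 = 0.159353
Relative intensity = 0.159353 / 0.334442 × 100 = 47.65

47.65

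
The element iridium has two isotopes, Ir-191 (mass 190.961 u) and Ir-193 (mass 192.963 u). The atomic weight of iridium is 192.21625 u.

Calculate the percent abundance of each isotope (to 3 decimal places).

Ir-191: 37.300%, Ir-193: 62.700%

With x = fraction of Ir-191 (so Ir-193 is 1 − x):
190.961·x + 192.963·(1 − x) = 192.21625
(190.961 − 192.963)·x = 192.21625 − 192.963
x = -0.74675 / -2.002 = 0.37300 → 37.300% Ir-191, 62.700% Ir-193.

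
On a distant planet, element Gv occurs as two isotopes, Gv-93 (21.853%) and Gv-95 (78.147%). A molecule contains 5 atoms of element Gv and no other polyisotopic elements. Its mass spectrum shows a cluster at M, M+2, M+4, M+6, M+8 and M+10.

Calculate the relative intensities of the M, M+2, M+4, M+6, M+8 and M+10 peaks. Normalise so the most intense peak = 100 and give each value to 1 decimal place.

0.1 : 2.2 : 15.6 : 55.9 : 100.0 : 71.5

Each Gv atom is independently Gv-93 (p = 0.21853) or Gv-95 (q = 0.78147); the cluster is the binomial expansion (p + q)^5.
P(M) = 0.21853^5 = 0.000498
P(M+2) = 5 × 0.21853^4 × 0.78147^1 = 0.008911
P(M+4) = 10 × 0.21853^3 × 0.78147^2 = 0.063732
P(M+6) = 10 × 0.21853^2 × 0.78147^3 = 0.227908
P(M+8) = 5 × 0.21853^1 × 0.78147^4 = 0.407503
P(M+10) = 0.78147^5 = 0.291448
The M+8 peak is largest (0.407503); scaling to 100 gives 0.1 : 2.2 : 15.6 : 55.9 : 100.0 : 71.5.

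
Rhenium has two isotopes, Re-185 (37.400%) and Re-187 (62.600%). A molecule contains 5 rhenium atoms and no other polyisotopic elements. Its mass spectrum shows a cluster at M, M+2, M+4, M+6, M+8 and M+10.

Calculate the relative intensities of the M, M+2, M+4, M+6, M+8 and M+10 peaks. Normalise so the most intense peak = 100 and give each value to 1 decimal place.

2.1 : 17.8 : 59.7 : 100.0 : 83.7 : 28.0

Each Re atom is independently Re-185 (p = 0.37400) or Re-187 (q = 0.62600); the cluster is the binomial expansion (p + q)^5.
P(M) = 0.37400^5 = 0.007317
P(M+2) = 5 × 0.37400^4 × 0.62600^1 = 0.061239
P(M+4) = 10 × 0.37400^3 × 0.62600^2 = 0.205005
P(M+6) = 10 × 0.37400^2 × 0.62600^3 = 0.343136
P(M+8) = 5 × 0.37400^1 × 0.62600^4 = 0.287170
P(M+10) = 0.62600^5 = 0.096133
The M+6 peak is largest (0.343136); scaling to 100 gives 2.1 : 17.8 : 59.7 : 100.0 : 83.7 : 28.0.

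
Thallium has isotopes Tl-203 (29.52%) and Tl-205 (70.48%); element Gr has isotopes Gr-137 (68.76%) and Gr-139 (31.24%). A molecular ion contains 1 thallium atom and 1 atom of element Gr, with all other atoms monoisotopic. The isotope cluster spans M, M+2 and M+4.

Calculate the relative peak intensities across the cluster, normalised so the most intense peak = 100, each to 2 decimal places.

35.19 : 100.00 : 38.17

Thallium pattern (n=1): 0.2952 : 0.7048
Element Gr pattern (n=1): 0.6876 : 0.3124
Convolve the two distributions (both contribute in 2-u steps):
  M: 0.2952×0.6876 = 0.202980
  M+2: 0.2952×0.3124 + 0.7048×0.6876 = 0.576841
  M+4: 0.7048×0.3124 = 0.220180
Scale to base peak (0.576841) = 100: 35.19 : 100.00 : 38.17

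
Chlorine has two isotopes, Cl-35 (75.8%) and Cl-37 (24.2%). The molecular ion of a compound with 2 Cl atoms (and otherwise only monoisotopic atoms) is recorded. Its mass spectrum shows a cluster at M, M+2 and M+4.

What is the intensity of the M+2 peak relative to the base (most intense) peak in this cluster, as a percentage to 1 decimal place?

63.9%

(0.758 + 0.242)^2 gives M 0.5746, M+2 0.3669, M+4 0.0586; the largest is M.
P(M) = C(2,0) × 0.758^2 × 0.242^0 = 1 × 0.574564 × 1.0000 = 0.574564 (base)
P(M+2) = C(2,1) × 0.758^1 × 0.242^1 = 2 × 0.7580 × 0.2420 = 0.366872
Relative intensity = 0.366872 / 0.574564 × 100 = 63.9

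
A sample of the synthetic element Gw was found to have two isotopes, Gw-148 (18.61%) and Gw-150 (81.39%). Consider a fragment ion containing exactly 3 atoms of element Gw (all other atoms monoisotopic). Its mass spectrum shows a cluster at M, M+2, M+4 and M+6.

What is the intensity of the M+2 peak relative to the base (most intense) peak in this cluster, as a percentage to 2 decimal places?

Binomial terms of (0.1861 + 0.8139)^3: M 0.0064, M+2 0.0846, M+4 0.3698, M+6 0.5392 → M+6 is the base peak.
P(M+6) = C(3,3) × 0.1861^0 × 0.8139^3 = 1 × 1.0000 × 0.53915439 = 0.539154 (base)
P(M+2) = C(3,1) × 0.1861^2 × 0.8139^1 = 3 × 0.03463321 × 0.8139 = 0.084564
Relative intensity = 0.084564 / 0.539154 × 100 = 15.68

15.68%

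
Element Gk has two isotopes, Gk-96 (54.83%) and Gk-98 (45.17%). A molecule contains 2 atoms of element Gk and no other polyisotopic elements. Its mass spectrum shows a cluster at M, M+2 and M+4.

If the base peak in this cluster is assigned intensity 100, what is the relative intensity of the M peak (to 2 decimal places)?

Binomial terms of (0.5483 + 0.4517)^2: M 0.3006, M+2 0.4953, M+4 0.2040 → M+2 is the base peak.
P(M+2) = C(2,1) × 0.5483^1 × 0.4517^1 = 2 × 0.5483 × 0.4517 = 0.495334 (base)
P(M) = C(2,0) × 0.5483^2 × 0.4517^0 = 1 × 0.30063289 × 1.0000 = 0.300633
Relative intensity = 0.300633 / 0.495334 × 100 = 60.69

60.69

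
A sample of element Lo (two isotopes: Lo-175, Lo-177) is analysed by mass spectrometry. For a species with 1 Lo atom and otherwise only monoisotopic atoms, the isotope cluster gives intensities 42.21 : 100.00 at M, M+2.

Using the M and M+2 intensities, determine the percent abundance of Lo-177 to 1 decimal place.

Let p = fractional abundance of Lo-175. I(M+2)/I(M) = [C(1,1)·p^0·(1−p)] / p^1 = 1·(1−p)/p = 100.00/42.21 = 2.3691
(1−p)/p = 2.3691/1 = 2.3691  ⇒  p = 1/(1 + 2.3691) = 0.2968
Lo-175: 29.7%, Lo-177: 70.3%.

70.3%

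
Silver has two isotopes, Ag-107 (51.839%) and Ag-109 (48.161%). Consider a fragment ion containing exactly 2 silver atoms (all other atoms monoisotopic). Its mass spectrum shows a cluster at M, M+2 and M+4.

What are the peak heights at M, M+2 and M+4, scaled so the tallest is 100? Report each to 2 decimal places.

53.82 : 100.00 : 46.45

The 2 Ag atoms are independent, so intensities follow the terms of (0.51839 + 0.48161)^2.
P(M) = 0.51839^2 = 0.268728
P(M+2) = 2 × 0.51839^1 × 0.48161^1 = 0.499324
P(M+4) = 0.48161^2 = 0.231948
The M+2 peak is largest (0.499324); scaling to 100 gives 53.82 : 100.00 : 46.45.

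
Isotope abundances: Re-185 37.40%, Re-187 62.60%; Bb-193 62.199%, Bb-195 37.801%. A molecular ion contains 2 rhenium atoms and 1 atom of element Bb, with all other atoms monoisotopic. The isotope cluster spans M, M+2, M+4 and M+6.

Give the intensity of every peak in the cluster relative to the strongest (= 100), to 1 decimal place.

Rhenium pattern (n=2): 0.139876 : 0.468248 : 0.391876
Element Bb pattern (n=1): 0.62199 : 0.37801
Convolve the two distributions (both contribute in 2-u steps):
  M: 0.139876×0.62199 = 0.087001
  M+2: 0.139876×0.37801 + 0.468248×0.62199 = 0.344120
  M+4: 0.468248×0.37801 + 0.391876×0.62199 = 0.420745
  M+6: 0.391876×0.37801 = 0.148133
Scale to base peak (0.420745) = 100: 20.7 : 81.8 : 100.0 : 35.2

20.7 : 81.8 : 100.0 : 35.2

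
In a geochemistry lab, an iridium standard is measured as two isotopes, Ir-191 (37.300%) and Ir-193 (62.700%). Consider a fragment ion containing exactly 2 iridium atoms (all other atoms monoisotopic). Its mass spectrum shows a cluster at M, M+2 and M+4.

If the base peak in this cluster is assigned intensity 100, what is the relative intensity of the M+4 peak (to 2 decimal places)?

Binomial terms of (0.37300 + 0.62700)^2: M 0.1391, M+2 0.4677, M+4 0.3931 → M+2 is the base peak.
P(M+2) = C(2,1) × 0.37300^1 × 0.62700^1 = 2 × 0.3730 × 0.6270 = 0.467742 (base)
P(M+4) = C(2,2) × 0.37300^0 × 0.62700^2 = 1 × 1.0000 × 0.393129 = 0.393129
Relative intensity = 0.393129 / 0.467742 × 100 = 84.05

84.05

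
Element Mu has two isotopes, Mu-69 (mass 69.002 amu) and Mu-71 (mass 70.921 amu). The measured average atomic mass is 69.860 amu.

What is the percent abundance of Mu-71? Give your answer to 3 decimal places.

Writing the weighted mean with unknown fraction x of Mu-69:
69.002·x + 70.921·(1 − x) = 69.860
(69.002 − 70.921)·x = 69.860 − 70.921
x = -1.061 / -1.919 = 0.55289 → 55.289% Mu-69, 44.711% Mu-71.

44.711%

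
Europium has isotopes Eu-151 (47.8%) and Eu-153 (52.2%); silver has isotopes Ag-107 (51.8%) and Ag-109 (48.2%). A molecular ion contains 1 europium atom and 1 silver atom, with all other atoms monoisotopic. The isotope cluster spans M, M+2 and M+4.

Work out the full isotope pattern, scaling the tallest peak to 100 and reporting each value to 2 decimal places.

Europium pattern (n=1): 0.4780 : 0.5220
Silver pattern (n=1): 0.5180 : 0.4820
Convolve the two distributions (both contribute in 2-u steps):
  M: 0.4780×0.5180 = 0.247604
  M+2: 0.4780×0.4820 + 0.5220×0.5180 = 0.500792
  M+4: 0.5220×0.4820 = 0.251604
Scale to base peak (0.500792) = 100: 49.44 : 100.00 : 50.24

49.44 : 100.00 : 50.24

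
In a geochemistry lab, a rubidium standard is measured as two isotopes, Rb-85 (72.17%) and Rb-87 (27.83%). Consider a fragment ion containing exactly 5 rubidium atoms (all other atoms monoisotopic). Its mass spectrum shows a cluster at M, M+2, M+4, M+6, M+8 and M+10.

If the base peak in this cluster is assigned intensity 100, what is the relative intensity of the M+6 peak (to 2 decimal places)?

29.74

Binomial terms of (0.7217 + 0.2783)^5: M 0.1958, M+2 0.3775, M+4 0.2911, M+6 0.1123, M+8 0.0216, M+10 0.0017 → M+2 is the base peak.
P(M+2) = C(5,1) × 0.7217^4 × 0.2783^1 = 5 × 0.27128565 × 0.2783 = 0.377494 (base)
P(M+6) = C(5,3) × 0.7217^2 × 0.2783^3 = 10 × 0.52085089 × 0.02155458 = 0.112267
Relative intensity = 0.112267 / 0.377494 × 100 = 29.74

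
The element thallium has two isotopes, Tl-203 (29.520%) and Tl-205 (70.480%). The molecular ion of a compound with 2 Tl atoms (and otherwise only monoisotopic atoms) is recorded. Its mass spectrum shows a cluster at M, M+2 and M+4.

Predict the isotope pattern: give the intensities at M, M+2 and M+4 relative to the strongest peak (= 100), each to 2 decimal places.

17.54 : 83.77 : 100.00

Each Tl atom is independently Tl-203 (p = 0.29520) or Tl-205 (q = 0.70480); the cluster is the binomial expansion (p + q)^2.
P(M) = 0.29520^2 = 0.087143
P(M+2) = 2 × 0.29520^1 × 0.70480^1 = 0.416114
P(M+4) = 0.70480^2 = 0.496743
The M+4 peak is largest (0.496743); scaling to 100 gives 17.54 : 83.77 : 100.00.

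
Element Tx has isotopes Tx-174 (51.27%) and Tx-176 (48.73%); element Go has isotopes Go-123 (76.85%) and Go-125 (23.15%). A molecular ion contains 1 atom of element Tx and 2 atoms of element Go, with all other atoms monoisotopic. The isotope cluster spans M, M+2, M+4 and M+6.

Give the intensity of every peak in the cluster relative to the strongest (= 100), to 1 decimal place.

64.4 : 100.0 : 42.7 : 5.6

Element Tx pattern (n=1): 0.5127 : 0.4873
Element Go pattern (n=2): 0.59059225 : 0.3558155 : 0.05359225
Convolve the two distributions (both contribute in 2-u steps):
  M: 0.5127×0.59059225 = 0.302797
  M+2: 0.5127×0.3558155 + 0.4873×0.59059225 = 0.470222
  M+4: 0.5127×0.05359225 + 0.4873×0.3558155 = 0.200866
  M+6: 0.4873×0.05359225 = 0.026116
Scale to base peak (0.470222) = 100: 64.4 : 100.0 : 42.7 : 5.6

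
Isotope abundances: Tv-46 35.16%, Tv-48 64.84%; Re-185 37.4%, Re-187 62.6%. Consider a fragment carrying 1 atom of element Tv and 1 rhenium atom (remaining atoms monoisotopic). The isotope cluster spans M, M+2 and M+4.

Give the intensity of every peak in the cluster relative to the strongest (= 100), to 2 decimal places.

Element Tv pattern (n=1): 0.3516 : 0.6484
Rhenium pattern (n=1): 0.3740 : 0.6260
Convolve the two distributions (both contribute in 2-u steps):
  M: 0.3516×0.3740 = 0.131498
  M+2: 0.3516×0.6260 + 0.6484×0.3740 = 0.462603
  M+4: 0.6484×0.6260 = 0.405898
Scale to base peak (0.462603) = 100: 28.43 : 100.00 : 87.74

28.43 : 100.00 : 87.74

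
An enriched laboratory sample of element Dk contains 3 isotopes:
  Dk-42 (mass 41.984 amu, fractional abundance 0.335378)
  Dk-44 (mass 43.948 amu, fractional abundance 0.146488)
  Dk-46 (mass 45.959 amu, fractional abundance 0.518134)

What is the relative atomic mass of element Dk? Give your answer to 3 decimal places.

Average mass = Σ (abundance × isotope mass) = 0.335378 × 41.984 + 0.146488 × 43.948 + 0.518134 × 45.959
= 14.0805 + 6.4379 + 23.8129 = 44.3313 amu

44.331 amu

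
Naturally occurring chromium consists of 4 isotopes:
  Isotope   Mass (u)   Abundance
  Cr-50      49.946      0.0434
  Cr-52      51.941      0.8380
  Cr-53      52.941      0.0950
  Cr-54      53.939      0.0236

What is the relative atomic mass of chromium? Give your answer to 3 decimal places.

Ar = Σ fᵢ·mᵢ = 0.0434 × 49.946 + 0.8380 × 51.941 + 0.0950 × 52.941 + 0.0236 × 53.939
= 2.1677 + 43.5266 + 5.0294 + 1.2730 = 51.9967 u

51.997 u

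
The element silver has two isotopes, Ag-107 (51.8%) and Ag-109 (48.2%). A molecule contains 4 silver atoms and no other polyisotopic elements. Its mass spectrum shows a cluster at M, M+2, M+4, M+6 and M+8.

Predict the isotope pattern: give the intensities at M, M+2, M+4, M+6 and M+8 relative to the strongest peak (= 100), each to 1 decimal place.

Each Ag atom is independently Ag-107 (p = 0.518) or Ag-109 (q = 0.482); the cluster is the binomial expansion (p + q)^4.
P(M) = 0.518^4 = 0.071998
P(M+2) = 4 × 0.518^3 × 0.482^1 = 0.267976
P(M+4) = 6 × 0.518^2 × 0.482^2 = 0.374029
P(M+6) = 4 × 0.518^1 × 0.482^3 = 0.232023
P(M+8) = 0.482^4 = 0.053974
The M+4 peak is largest (0.374029); scaling to 100 gives 19.2 : 71.6 : 100.0 : 62.0 : 14.4.

19.2 : 71.6 : 100.0 : 62.0 : 14.4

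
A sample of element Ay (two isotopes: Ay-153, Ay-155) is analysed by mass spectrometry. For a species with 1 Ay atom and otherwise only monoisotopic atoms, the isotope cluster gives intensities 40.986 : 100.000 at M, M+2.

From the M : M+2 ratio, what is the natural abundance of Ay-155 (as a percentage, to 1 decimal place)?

Write p for the Ay-153 fraction. I(M+2)/I(M) = [C(1,1)·p^0·(1−p)] / p^1 = 1·(1−p)/p = 100.000/40.986 = 2.4399
(1−p)/p = 2.4399/1 = 2.4399  ⇒  p = 1/(1 + 2.4399) = 0.2907
Ay-153: 29.1%, Ay-155: 70.9%.

70.9%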